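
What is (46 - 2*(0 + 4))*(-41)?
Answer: -1558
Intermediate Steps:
(46 - 2*(0 + 4))*(-41) = (46 - 2*4)*(-41) = (46 - 8)*(-41) = 38*(-41) = -1558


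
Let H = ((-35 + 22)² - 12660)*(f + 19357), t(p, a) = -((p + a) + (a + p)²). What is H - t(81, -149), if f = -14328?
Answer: -62812683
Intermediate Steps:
t(p, a) = -a - p - (a + p)² (t(p, a) = -((a + p) + (a + p)²) = -(a + p + (a + p)²) = -a - p - (a + p)²)
H = -62817239 (H = ((-35 + 22)² - 12660)*(-14328 + 19357) = ((-13)² - 12660)*5029 = (169 - 12660)*5029 = -12491*5029 = -62817239)
H - t(81, -149) = -62817239 - (-1*(-149) - 1*81 - (-149 + 81)²) = -62817239 - (149 - 81 - 1*(-68)²) = -62817239 - (149 - 81 - 1*4624) = -62817239 - (149 - 81 - 4624) = -62817239 - 1*(-4556) = -62817239 + 4556 = -62812683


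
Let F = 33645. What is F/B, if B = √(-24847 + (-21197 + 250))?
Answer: -33645*I*√45794/45794 ≈ -157.22*I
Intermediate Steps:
B = I*√45794 (B = √(-24847 - 20947) = √(-45794) = I*√45794 ≈ 214.0*I)
F/B = 33645/((I*√45794)) = 33645*(-I*√45794/45794) = -33645*I*√45794/45794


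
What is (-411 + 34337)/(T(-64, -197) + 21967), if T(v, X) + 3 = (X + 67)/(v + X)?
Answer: 4427343/2866367 ≈ 1.5446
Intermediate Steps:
T(v, X) = -3 + (67 + X)/(X + v) (T(v, X) = -3 + (X + 67)/(v + X) = -3 + (67 + X)/(X + v))
(-411 + 34337)/(T(-64, -197) + 21967) = (-411 + 34337)/((67 - 3*(-64) - 2*(-197))/(-197 - 64) + 21967) = 33926/((67 + 192 + 394)/(-261) + 21967) = 33926/(-1/261*653 + 21967) = 33926/(-653/261 + 21967) = 33926/(5732734/261) = 33926*(261/5732734) = 4427343/2866367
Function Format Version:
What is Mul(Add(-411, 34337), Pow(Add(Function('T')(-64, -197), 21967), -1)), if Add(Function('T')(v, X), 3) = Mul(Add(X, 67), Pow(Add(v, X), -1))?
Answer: Rational(4427343, 2866367) ≈ 1.5446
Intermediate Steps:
Function('T')(v, X) = Add(-3, Mul(Pow(Add(X, v), -1), Add(67, X))) (Function('T')(v, X) = Add(-3, Mul(Add(X, 67), Pow(Add(v, X), -1))) = Add(-3, Mul(Add(67, X), Pow(Add(X, v), -1))) = Add(-3, Mul(Pow(Add(X, v), -1), Add(67, X))))
Mul(Add(-411, 34337), Pow(Add(Function('T')(-64, -197), 21967), -1)) = Mul(Add(-411, 34337), Pow(Add(Mul(Pow(Add(-197, -64), -1), Add(67, Mul(-3, -64), Mul(-2, -197))), 21967), -1)) = Mul(33926, Pow(Add(Mul(Pow(-261, -1), Add(67, 192, 394)), 21967), -1)) = Mul(33926, Pow(Add(Mul(Rational(-1, 261), 653), 21967), -1)) = Mul(33926, Pow(Add(Rational(-653, 261), 21967), -1)) = Mul(33926, Pow(Rational(5732734, 261), -1)) = Mul(33926, Rational(261, 5732734)) = Rational(4427343, 2866367)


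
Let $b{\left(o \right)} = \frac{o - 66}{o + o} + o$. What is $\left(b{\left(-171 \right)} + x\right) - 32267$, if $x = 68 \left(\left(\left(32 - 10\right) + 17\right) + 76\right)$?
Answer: $- \frac{2806373}{114} \approx -24617.0$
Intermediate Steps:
$x = 7820$ ($x = 68 \left(\left(22 + 17\right) + 76\right) = 68 \left(39 + 76\right) = 68 \cdot 115 = 7820$)
$b{\left(o \right)} = o + \frac{-66 + o}{2 o}$ ($b{\left(o \right)} = \frac{-66 + o}{2 o} + o = o + \frac{-66 + o}{2 o}$)
$\left(b{\left(-171 \right)} + x\right) - 32267 = \left(\left(\frac{1}{2} - 171 - \frac{33}{-171}\right) + 7820\right) - 32267 = \left(\left(\frac{1}{2} - 171 - - \frac{11}{57}\right) + 7820\right) - 32267 = \left(\left(\frac{1}{2} - 171 + \frac{11}{57}\right) + 7820\right) - 32267 = \left(- \frac{19415}{114} + 7820\right) - 32267 = \frac{872065}{114} - 32267 = - \frac{2806373}{114}$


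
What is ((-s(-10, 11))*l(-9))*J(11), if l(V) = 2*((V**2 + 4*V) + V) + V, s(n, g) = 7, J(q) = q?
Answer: -4851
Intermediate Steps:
l(V) = 2*V**2 + 11*V (l(V) = 2*(V**2 + 5*V) + V = (2*V**2 + 10*V) + V = 2*V**2 + 11*V)
((-s(-10, 11))*l(-9))*J(11) = ((-1*7)*(-9*(11 + 2*(-9))))*11 = -(-63)*(11 - 18)*11 = -(-63)*(-7)*11 = -7*63*11 = -441*11 = -4851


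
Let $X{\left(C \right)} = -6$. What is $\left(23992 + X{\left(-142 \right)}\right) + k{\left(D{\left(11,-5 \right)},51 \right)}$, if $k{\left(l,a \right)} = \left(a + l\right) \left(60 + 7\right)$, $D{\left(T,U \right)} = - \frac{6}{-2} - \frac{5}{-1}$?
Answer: $27939$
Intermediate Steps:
$D{\left(T,U \right)} = 8$ ($D{\left(T,U \right)} = \left(-6\right) \left(- \frac{1}{2}\right) - -5 = 3 + 5 = 8$)
$k{\left(l,a \right)} = 67 a + 67 l$ ($k{\left(l,a \right)} = \left(a + l\right) 67 = 67 a + 67 l$)
$\left(23992 + X{\left(-142 \right)}\right) + k{\left(D{\left(11,-5 \right)},51 \right)} = \left(23992 - 6\right) + \left(67 \cdot 51 + 67 \cdot 8\right) = 23986 + \left(3417 + 536\right) = 23986 + 3953 = 27939$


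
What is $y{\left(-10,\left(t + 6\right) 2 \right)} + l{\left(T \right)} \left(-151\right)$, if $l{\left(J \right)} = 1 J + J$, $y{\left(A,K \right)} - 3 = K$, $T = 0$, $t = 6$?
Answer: $27$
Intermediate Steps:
$y{\left(A,K \right)} = 3 + K$
$l{\left(J \right)} = 2 J$ ($l{\left(J \right)} = J + J = 2 J$)
$y{\left(-10,\left(t + 6\right) 2 \right)} + l{\left(T \right)} \left(-151\right) = \left(3 + \left(6 + 6\right) 2\right) + 2 \cdot 0 \left(-151\right) = \left(3 + 12 \cdot 2\right) + 0 \left(-151\right) = \left(3 + 24\right) + 0 = 27 + 0 = 27$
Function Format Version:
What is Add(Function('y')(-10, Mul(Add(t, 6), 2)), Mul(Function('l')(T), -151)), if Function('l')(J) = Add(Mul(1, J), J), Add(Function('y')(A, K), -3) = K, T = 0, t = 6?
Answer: 27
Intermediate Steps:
Function('y')(A, K) = Add(3, K)
Function('l')(J) = Mul(2, J) (Function('l')(J) = Add(J, J) = Mul(2, J))
Add(Function('y')(-10, Mul(Add(t, 6), 2)), Mul(Function('l')(T), -151)) = Add(Add(3, Mul(Add(6, 6), 2)), Mul(Mul(2, 0), -151)) = Add(Add(3, Mul(12, 2)), Mul(0, -151)) = Add(Add(3, 24), 0) = Add(27, 0) = 27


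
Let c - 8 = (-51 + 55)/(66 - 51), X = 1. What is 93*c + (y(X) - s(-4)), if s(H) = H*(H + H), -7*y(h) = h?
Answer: 25783/35 ≈ 736.66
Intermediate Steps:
y(h) = -h/7
s(H) = 2*H² (s(H) = H*(2*H) = 2*H²)
c = 124/15 (c = 8 + (-51 + 55)/(66 - 51) = 8 + 4/15 = 124/15 ≈ 8.2667)
93*c + (y(X) - s(-4)) = 93*(124/15) + (-⅐*1 - 2*(-4)²) = 3844/5 + (-⅐ - 2*16) = 3844/5 + (-⅐ - 1*32) = 3844/5 + (-⅐ - 32) = 3844/5 - 225/7 = 25783/35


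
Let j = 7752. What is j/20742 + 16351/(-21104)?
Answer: -29259039/72956528 ≈ -0.40105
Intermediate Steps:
j/20742 + 16351/(-21104) = 7752/20742 + 16351/(-21104) = 7752*(1/20742) + 16351*(-1/21104) = 1292/3457 - 16351/21104 = -29259039/72956528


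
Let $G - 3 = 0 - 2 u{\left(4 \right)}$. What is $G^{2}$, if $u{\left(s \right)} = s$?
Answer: $25$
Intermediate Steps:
$G = -5$ ($G = 3 + \left(0 - 8\right) = 3 - 8 = -5$)
$G^{2} = \left(-5\right)^{2} = 25$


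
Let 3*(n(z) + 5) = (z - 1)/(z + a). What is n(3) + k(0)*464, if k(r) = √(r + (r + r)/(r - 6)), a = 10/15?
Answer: -53/11 ≈ -4.8182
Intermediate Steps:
a = ⅔ (a = 10*(1/15) = ⅔ ≈ 0.66667)
n(z) = -5 + (-1 + z)/(3*(⅔ + z)) (n(z) = -5 + ((z - 1)/(z + ⅔))/3 = -5 + ((-1 + z)/(⅔ + z))/3 = -5 + (-1 + z)/(3*(⅔ + z)))
k(r) = √(r + 2*r/(-6 + r)) (k(r) = √(r + (2*r)/(-6 + r)) = √(r + 2*r/(-6 + r)))
n(3) + k(0)*464 = (-11 - 14*3)/(2 + 3*3) + √(0*(-4 + 0)/(-6 + 0))*464 = (-11 - 42)/(2 + 9) + √(0*(-4)/(-6))*464 = -53/11 + √(0*(-⅙)*(-4))*464 = (1/11)*(-53) + √0*464 = -53/11 + 0*464 = -53/11 + 0 = -53/11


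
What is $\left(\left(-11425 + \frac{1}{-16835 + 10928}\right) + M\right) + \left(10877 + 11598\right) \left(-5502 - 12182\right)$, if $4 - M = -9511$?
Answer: $- \frac{2347736027671}{5907} \approx -3.9745 \cdot 10^{8}$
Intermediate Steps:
$M = 9515$ ($M = 4 - -9511 = 4 + 9511 = 9515$)
$\left(\left(-11425 + \frac{1}{-16835 + 10928}\right) + M\right) + \left(10877 + 11598\right) \left(-5502 - 12182\right) = \left(\left(-11425 + \frac{1}{-16835 + 10928}\right) + 9515\right) + \left(10877 + 11598\right) \left(-5502 - 12182\right) = \left(\left(-11425 + \frac{1}{-5907}\right) + 9515\right) + 22475 \left(-17684\right) = \left(\left(-11425 - \frac{1}{5907}\right) + 9515\right) - 397447900 = \left(- \frac{67487476}{5907} + 9515\right) - 397447900 = - \frac{11282371}{5907} - 397447900 = - \frac{2347736027671}{5907}$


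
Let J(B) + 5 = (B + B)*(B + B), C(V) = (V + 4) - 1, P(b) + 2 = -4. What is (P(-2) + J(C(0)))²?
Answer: 625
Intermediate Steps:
P(b) = -6 (P(b) = -2 - 4 = -6)
C(V) = 3 + V (C(V) = (4 + V) - 1 = 3 + V)
J(B) = -5 + 4*B² (J(B) = -5 + (B + B)*(B + B) = -5 + (2*B)*(2*B) = -5 + 4*B²)
(P(-2) + J(C(0)))² = (-6 + (-5 + 4*(3 + 0)²))² = (-6 + (-5 + 4*3²))² = (-6 + (-5 + 4*9))² = (-6 + (-5 + 36))² = (-6 + 31)² = 25² = 625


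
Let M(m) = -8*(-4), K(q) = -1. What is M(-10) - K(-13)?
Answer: 33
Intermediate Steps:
M(m) = 32
M(-10) - K(-13) = 32 - 1*(-1) = 32 + 1 = 33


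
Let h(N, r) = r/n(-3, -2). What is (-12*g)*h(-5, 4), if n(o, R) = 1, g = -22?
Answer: 1056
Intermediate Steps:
h(N, r) = r (h(N, r) = r/1 = r*1 = r)
(-12*g)*h(-5, 4) = -12*(-22)*4 = 264*4 = 1056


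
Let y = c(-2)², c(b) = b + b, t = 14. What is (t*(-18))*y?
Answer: -4032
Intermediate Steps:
c(b) = 2*b
y = 16 (y = (2*(-2))² = (-4)² = 16)
(t*(-18))*y = (14*(-18))*16 = -252*16 = -4032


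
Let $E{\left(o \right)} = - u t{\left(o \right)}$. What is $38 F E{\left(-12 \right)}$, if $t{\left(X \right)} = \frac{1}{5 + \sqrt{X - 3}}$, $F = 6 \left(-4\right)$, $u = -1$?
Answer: $-114 + \frac{114 i \sqrt{15}}{5} \approx -114.0 + 88.304 i$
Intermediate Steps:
$F = -24$
$t{\left(X \right)} = \frac{1}{5 + \sqrt{-3 + X}}$
$E{\left(o \right)} = \frac{1}{5 + \sqrt{-3 + o}}$ ($E{\left(o \right)} = \frac{\left(-1\right) \left(-1\right)}{5 + \sqrt{-3 + o}} = 1 \frac{1}{5 + \sqrt{-3 + o}} = \frac{1}{5 + \sqrt{-3 + o}}$)
$38 F E{\left(-12 \right)} = \frac{38 \left(-24\right)}{5 + \sqrt{-3 - 12}} = - \frac{912}{5 + \sqrt{-15}} = - \frac{912}{5 + i \sqrt{15}}$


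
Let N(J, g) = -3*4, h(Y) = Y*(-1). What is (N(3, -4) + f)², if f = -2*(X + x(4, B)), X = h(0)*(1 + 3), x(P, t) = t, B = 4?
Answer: 400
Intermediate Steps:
h(Y) = -Y
X = 0 (X = (-1*0)*(1 + 3) = 0*4 = 0)
f = -8 (f = -2*(0 + 4) = -2*4 = -8)
N(J, g) = -12
(N(3, -4) + f)² = (-12 - 8)² = (-20)² = 400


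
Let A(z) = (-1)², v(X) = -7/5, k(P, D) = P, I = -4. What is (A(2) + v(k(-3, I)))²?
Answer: 4/25 ≈ 0.16000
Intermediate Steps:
v(X) = -7/5 (v(X) = -7*⅕ = -7/5)
A(z) = 1
(A(2) + v(k(-3, I)))² = (1 - 7/5)² = (-⅖)² = 4/25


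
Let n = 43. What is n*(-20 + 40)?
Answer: 860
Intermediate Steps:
n*(-20 + 40) = 43*(-20 + 40) = 43*20 = 860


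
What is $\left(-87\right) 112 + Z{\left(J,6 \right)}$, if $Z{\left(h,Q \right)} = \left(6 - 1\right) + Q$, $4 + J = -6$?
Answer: $-9733$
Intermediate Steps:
$J = -10$ ($J = -4 - 6 = -10$)
$Z{\left(h,Q \right)} = 5 + Q$
$\left(-87\right) 112 + Z{\left(J,6 \right)} = \left(-87\right) 112 + \left(5 + 6\right) = -9744 + 11 = -9733$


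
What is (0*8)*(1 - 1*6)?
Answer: 0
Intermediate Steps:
(0*8)*(1 - 1*6) = 0*(1 - 6) = 0*(-5) = 0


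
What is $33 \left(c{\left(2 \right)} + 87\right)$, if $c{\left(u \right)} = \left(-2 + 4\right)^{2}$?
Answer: $3003$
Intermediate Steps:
$c{\left(u \right)} = 4$ ($c{\left(u \right)} = 2^{2} = 4$)
$33 \left(c{\left(2 \right)} + 87\right) = 33 \left(4 + 87\right) = 33 \cdot 91 = 3003$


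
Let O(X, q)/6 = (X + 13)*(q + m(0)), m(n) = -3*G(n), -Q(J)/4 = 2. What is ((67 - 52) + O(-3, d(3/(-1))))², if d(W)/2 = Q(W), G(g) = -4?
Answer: 50625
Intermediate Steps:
Q(J) = -8 (Q(J) = -4*2 = -8)
d(W) = -16 (d(W) = 2*(-8) = -16)
m(n) = 12 (m(n) = -3*(-4) = 12)
O(X, q) = 6*(12 + q)*(13 + X) (O(X, q) = 6*((X + 13)*(q + 12)) = 6*((13 + X)*(12 + q)) = 6*((12 + q)*(13 + X)) = 6*(12 + q)*(13 + X))
((67 - 52) + O(-3, d(3/(-1))))² = ((67 - 52) + (936 + 72*(-3) + 78*(-16) + 6*(-3)*(-16)))² = (15 + (936 - 216 - 1248 + 288))² = (15 - 240)² = (-225)² = 50625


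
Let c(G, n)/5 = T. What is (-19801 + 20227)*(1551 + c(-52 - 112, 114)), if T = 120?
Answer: 916326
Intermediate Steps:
c(G, n) = 600 (c(G, n) = 5*120 = 600)
(-19801 + 20227)*(1551 + c(-52 - 112, 114)) = (-19801 + 20227)*(1551 + 600) = 426*2151 = 916326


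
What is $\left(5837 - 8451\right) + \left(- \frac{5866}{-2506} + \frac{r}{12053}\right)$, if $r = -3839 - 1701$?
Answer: $- \frac{5635612471}{2157487} \approx -2612.1$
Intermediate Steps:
$r = -5540$
$\left(5837 - 8451\right) + \left(- \frac{5866}{-2506} + \frac{r}{12053}\right) = \left(5837 - 8451\right) - \left(- \frac{419}{179} + \frac{5540}{12053}\right) = -2614 - - \frac{4058547}{2157487} = -2614 + \left(\frac{419}{179} - \frac{5540}{12053}\right) = -2614 + \frac{4058547}{2157487} = - \frac{5635612471}{2157487}$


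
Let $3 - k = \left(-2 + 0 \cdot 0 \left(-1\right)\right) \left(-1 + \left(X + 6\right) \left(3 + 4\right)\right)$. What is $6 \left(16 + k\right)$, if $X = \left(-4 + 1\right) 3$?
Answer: $-150$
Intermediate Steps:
$X = -9$ ($X = \left(-3\right) 3 = -9$)
$k = -41$ ($k = 3 - \left(-2 + 0 \cdot 0 \left(-1\right)\right) \left(-1 + \left(-9 + 6\right) \left(3 + 4\right)\right) = 3 - \left(-2 + 0 \left(-1\right)\right) \left(-1 - 21\right) = 3 - \left(-2 + 0\right) \left(-1 - 21\right) = 3 - \left(-2\right) \left(-22\right) = 3 - 44 = -41$)
$6 \left(16 + k\right) = 6 \left(16 - 41\right) = 6 \left(-25\right) = -150$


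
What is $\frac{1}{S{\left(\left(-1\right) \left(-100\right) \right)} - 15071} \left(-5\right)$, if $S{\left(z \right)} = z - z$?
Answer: $\frac{5}{15071} \approx 0.00033176$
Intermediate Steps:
$S{\left(z \right)} = 0$
$\frac{1}{S{\left(\left(-1\right) \left(-100\right) \right)} - 15071} \left(-5\right) = \frac{1}{0 - 15071} \left(-5\right) = \frac{1}{-15071} \left(-5\right) = \left(- \frac{1}{15071}\right) \left(-5\right) = \frac{5}{15071}$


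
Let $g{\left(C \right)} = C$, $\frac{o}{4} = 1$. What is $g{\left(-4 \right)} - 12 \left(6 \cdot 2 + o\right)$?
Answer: $-196$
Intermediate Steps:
$o = 4$ ($o = 4 \cdot 1 = 4$)
$g{\left(-4 \right)} - 12 \left(6 \cdot 2 + o\right) = -4 - 12 \left(6 \cdot 2 + 4\right) = -4 - 12 \left(12 + 4\right) = -4 - 192 = -196$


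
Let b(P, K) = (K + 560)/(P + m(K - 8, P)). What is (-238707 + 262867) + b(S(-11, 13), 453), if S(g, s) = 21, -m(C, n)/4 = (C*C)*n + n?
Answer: 401881377067/16634163 ≈ 24160.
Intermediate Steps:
m(C, n) = -4*n - 4*n*C² (m(C, n) = -4*((C*C)*n + n) = -4*(C²*n + n) = -4*(n*C² + n) = -4*(n + n*C²) = -4*n - 4*n*C²)
b(P, K) = (560 + K)/(P - 4*P*(1 + (-8 + K)²)) (b(P, K) = (K + 560)/(P - 4*P*(1 + (K - 8)²)) = (560 + K)/(P - 4*P*(1 + (-8 + K)²)))
(-238707 + 262867) + b(S(-11, 13), 453) = (-238707 + 262867) + (-560 - 1*453)/(21*(3 + 4*(-8 + 453)²)) = 24160 + (-560 - 453)/(21*(3 + 4*445²)) = 24160 + (1/21)*(-1013)/(3 + 4*198025) = 24160 + (1/21)*(-1013)/(3 + 792100) = 24160 + (1/21)*(-1013)/792103 = 24160 + (1/21)*(1/792103)*(-1013) = 24160 - 1013/16634163 = 401881377067/16634163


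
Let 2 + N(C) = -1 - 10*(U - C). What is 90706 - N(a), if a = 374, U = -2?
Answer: 86949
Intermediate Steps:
N(C) = 17 + 10*C (N(C) = -2 + (-1 - 10*(-2 - C)) = -2 + (-1 + (20 + 10*C)) = -2 + (19 + 10*C) = 17 + 10*C)
90706 - N(a) = 90706 - (17 + 10*374) = 90706 - (17 + 3740) = 90706 - 1*3757 = 90706 - 3757 = 86949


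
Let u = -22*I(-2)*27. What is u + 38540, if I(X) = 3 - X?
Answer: 35570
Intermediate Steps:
u = -2970 (u = -22*(3 - 1*(-2))*27 = -22*(3 + 2)*27 = -22*5*27 = -110*27 = -2970)
u + 38540 = -2970 + 38540 = 35570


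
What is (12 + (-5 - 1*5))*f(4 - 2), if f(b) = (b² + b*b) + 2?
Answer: 20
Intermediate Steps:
f(b) = 2 + 2*b² (f(b) = (b² + b²) + 2 = 2*b² + 2 = 2 + 2*b²)
(12 + (-5 - 1*5))*f(4 - 2) = (12 + (-5 - 1*5))*(2 + 2*(4 - 2)²) = (12 + (-5 - 5))*(2 + 2*2²) = (12 - 10)*(2 + 2*4) = 2*(2 + 8) = 2*10 = 20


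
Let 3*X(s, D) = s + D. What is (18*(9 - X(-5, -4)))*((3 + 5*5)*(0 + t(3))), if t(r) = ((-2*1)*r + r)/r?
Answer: -6048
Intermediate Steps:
X(s, D) = D/3 + s/3 (X(s, D) = (s + D)/3 = (D + s)/3 = D/3 + s/3)
t(r) = -1 (t(r) = (-2*r + r)/r = (-r)/r = -1)
(18*(9 - X(-5, -4)))*((3 + 5*5)*(0 + t(3))) = (18*(9 - ((⅓)*(-4) + (⅓)*(-5))))*((3 + 5*5)*(0 - 1)) = (18*(9 - (-4/3 - 5/3)))*((3 + 25)*(-1)) = (18*(9 - 1*(-3)))*(28*(-1)) = (18*(9 + 3))*(-28) = (18*12)*(-28) = 216*(-28) = -6048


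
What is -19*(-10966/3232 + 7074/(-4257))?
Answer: 73409065/764368 ≈ 96.039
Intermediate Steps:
-19*(-10966/3232 + 7074/(-4257)) = -19*(-10966*1/3232 + 7074*(-1/4257)) = -19*(-5483/1616 - 786/473) = -19*(-3863635/764368) = 73409065/764368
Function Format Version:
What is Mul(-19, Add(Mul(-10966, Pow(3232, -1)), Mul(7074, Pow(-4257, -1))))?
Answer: Rational(73409065, 764368) ≈ 96.039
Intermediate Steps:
Mul(-19, Add(Mul(-10966, Pow(3232, -1)), Mul(7074, Pow(-4257, -1)))) = Mul(-19, Add(Mul(-10966, Rational(1, 3232)), Mul(7074, Rational(-1, 4257)))) = Mul(-19, Add(Rational(-5483, 1616), Rational(-786, 473))) = Mul(-19, Rational(-3863635, 764368)) = Rational(73409065, 764368)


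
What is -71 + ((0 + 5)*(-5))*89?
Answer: -2296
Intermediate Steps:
-71 + ((0 + 5)*(-5))*89 = -71 + (5*(-5))*89 = -71 - 25*89 = -71 - 2225 = -2296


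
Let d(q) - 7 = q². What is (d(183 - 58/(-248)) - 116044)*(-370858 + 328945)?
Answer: 53143214108823/15376 ≈ 3.4562e+9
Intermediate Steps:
d(q) = 7 + q²
(d(183 - 58/(-248)) - 116044)*(-370858 + 328945) = ((7 + (183 - 58/(-248))²) - 116044)*(-370858 + 328945) = ((7 + (183 - 58*(-1)/248)²) - 116044)*(-41913) = ((7 + (183 - 1*(-29/124))²) - 116044)*(-41913) = ((7 + (183 + 29/124)²) - 116044)*(-41913) = ((7 + (22721/124)²) - 116044)*(-41913) = ((7 + 516243841/15376) - 116044)*(-41913) = (516351473/15376 - 116044)*(-41913) = -1267941071/15376*(-41913) = 53143214108823/15376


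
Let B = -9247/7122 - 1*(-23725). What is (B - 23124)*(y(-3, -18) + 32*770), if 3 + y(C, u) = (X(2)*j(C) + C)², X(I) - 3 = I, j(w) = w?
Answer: 106610303075/7122 ≈ 1.4969e+7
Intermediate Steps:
X(I) = 3 + I
B = 168960203/7122 (B = -9247*1/7122 + 23725 = -9247/7122 + 23725 = 168960203/7122 ≈ 23724.)
y(C, u) = -3 + 36*C² (y(C, u) = -3 + ((3 + 2)*C + C)² = -3 + (5*C + C)² = -3 + (6*C)² = -3 + 36*C²)
(B - 23124)*(y(-3, -18) + 32*770) = (168960203/7122 - 23124)*((-3 + 36*(-3)²) + 32*770) = 4271075*((-3 + 36*9) + 24640)/7122 = 4271075*((-3 + 324) + 24640)/7122 = 4271075*(321 + 24640)/7122 = (4271075/7122)*24961 = 106610303075/7122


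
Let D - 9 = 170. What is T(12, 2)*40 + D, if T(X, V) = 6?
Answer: 419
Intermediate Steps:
D = 179 (D = 9 + 170 = 179)
T(12, 2)*40 + D = 6*40 + 179 = 240 + 179 = 419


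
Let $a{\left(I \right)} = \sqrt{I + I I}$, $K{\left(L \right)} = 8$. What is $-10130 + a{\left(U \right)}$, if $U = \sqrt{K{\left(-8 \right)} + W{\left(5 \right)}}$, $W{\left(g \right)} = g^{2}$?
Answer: $-10130 + \sqrt[4]{33} \sqrt{1 + \sqrt{33}} \approx -10124.0$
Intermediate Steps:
$U = \sqrt{33}$ ($U = \sqrt{8 + 5^{2}} = \sqrt{8 + 25} = \sqrt{33} \approx 5.7446$)
$a{\left(I \right)} = \sqrt{I + I^{2}}$
$-10130 + a{\left(U \right)} = -10130 + \sqrt{\sqrt{33} \left(1 + \sqrt{33}\right)} = -10130 + \sqrt[4]{33} \sqrt{1 + \sqrt{33}}$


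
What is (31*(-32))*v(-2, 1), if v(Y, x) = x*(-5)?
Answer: 4960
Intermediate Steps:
v(Y, x) = -5*x
(31*(-32))*v(-2, 1) = (31*(-32))*(-5*1) = -992*(-5) = 4960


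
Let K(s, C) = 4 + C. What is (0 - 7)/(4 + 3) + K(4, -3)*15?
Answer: 14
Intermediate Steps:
(0 - 7)/(4 + 3) + K(4, -3)*15 = (0 - 7)/(4 + 3) + (4 - 3)*15 = -7/7 + 1*15 = -7*1/7 + 15 = -1 + 15 = 14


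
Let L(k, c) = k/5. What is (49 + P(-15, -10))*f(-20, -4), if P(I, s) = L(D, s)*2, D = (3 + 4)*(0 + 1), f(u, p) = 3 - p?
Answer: 1813/5 ≈ 362.60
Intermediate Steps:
D = 7 (D = 7*1 = 7)
L(k, c) = k/5 (L(k, c) = k*(1/5) = k/5)
P(I, s) = 14/5 (P(I, s) = ((1/5)*7)*2 = (7/5)*2 = 14/5)
(49 + P(-15, -10))*f(-20, -4) = (49 + 14/5)*(3 - 1*(-4)) = 259*(3 + 4)/5 = (259/5)*7 = 1813/5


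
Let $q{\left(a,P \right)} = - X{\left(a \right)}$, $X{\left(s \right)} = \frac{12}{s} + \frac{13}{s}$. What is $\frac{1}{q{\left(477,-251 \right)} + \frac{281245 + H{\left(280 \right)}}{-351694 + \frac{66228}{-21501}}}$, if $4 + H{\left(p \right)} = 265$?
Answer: $- \frac{601166194299}{512694172402} \approx -1.1726$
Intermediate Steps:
$X{\left(s \right)} = \frac{25}{s}$
$H{\left(p \right)} = 261$ ($H{\left(p \right)} = -4 + 265 = 261$)
$q{\left(a,P \right)} = - \frac{25}{a}$
$\frac{1}{q{\left(477,-251 \right)} + \frac{281245 + H{\left(280 \right)}}{-351694 + \frac{66228}{-21501}}} = \frac{1}{- \frac{25}{477} + \frac{281245 + 261}{-351694 + \frac{66228}{-21501}}} = \frac{1}{\left(-25\right) \frac{1}{477} + \frac{281506}{-351694 + 66228 \left(- \frac{1}{21501}\right)}} = \frac{1}{- \frac{25}{477} + \frac{281506}{-351694 - \frac{22076}{7167}}} = \frac{1}{- \frac{25}{477} + \frac{281506}{- \frac{2520612974}{7167}}} = \frac{1}{- \frac{25}{477} + 281506 \left(- \frac{7167}{2520612974}\right)} = \frac{1}{- \frac{25}{477} - \frac{1008776751}{1260306487}} = \frac{1}{- \frac{512694172402}{601166194299}} = - \frac{601166194299}{512694172402}$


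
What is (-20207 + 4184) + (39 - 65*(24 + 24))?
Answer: -19104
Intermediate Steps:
(-20207 + 4184) + (39 - 65*(24 + 24)) = -16023 + (39 - 65*48) = -16023 + (39 - 3120) = -16023 - 3081 = -19104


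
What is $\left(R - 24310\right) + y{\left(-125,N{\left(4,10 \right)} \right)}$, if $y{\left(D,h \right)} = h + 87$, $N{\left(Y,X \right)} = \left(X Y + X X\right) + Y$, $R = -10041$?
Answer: $-34120$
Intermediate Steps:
$N{\left(Y,X \right)} = Y + X^{2} + X Y$ ($N{\left(Y,X \right)} = \left(X Y + X^{2}\right) + Y = \left(X^{2} + X Y\right) + Y = Y + X^{2} + X Y$)
$y{\left(D,h \right)} = 87 + h$
$\left(R - 24310\right) + y{\left(-125,N{\left(4,10 \right)} \right)} = \left(-10041 - 24310\right) + \left(87 + \left(4 + 10^{2} + 10 \cdot 4\right)\right) = -34351 + \left(87 + \left(4 + 100 + 40\right)\right) = -34351 + \left(87 + 144\right) = -34351 + 231 = -34120$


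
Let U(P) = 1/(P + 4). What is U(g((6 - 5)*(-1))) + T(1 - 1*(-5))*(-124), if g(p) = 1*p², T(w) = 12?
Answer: -7439/5 ≈ -1487.8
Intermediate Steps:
g(p) = p²
U(P) = 1/(4 + P)
U(g((6 - 5)*(-1))) + T(1 - 1*(-5))*(-124) = 1/(4 + ((6 - 5)*(-1))²) + 12*(-124) = 1/(4 + (1*(-1))²) - 1488 = 1/(4 + (-1)²) - 1488 = 1/(4 + 1) - 1488 = 1/5 - 1488 = ⅕ - 1488 = -7439/5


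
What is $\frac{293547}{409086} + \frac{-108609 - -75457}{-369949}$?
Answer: $\frac{40719812725}{50446985538} \approx 0.80718$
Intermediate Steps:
$\frac{293547}{409086} + \frac{-108609 - -75457}{-369949} = 293547 \cdot \frac{1}{409086} + \left(-108609 + 75457\right) \left(- \frac{1}{369949}\right) = \frac{97849}{136362} - - \frac{33152}{369949} = \frac{97849}{136362} + \frac{33152}{369949} = \frac{40719812725}{50446985538}$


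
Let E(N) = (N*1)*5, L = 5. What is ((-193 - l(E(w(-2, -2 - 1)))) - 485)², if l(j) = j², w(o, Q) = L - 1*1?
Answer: 1162084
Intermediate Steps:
w(o, Q) = 4 (w(o, Q) = 5 - 1*1 = 5 - 1 = 4)
E(N) = 5*N (E(N) = N*5 = 5*N)
((-193 - l(E(w(-2, -2 - 1)))) - 485)² = ((-193 - (5*4)²) - 485)² = ((-193 - 1*20²) - 485)² = ((-193 - 1*400) - 485)² = ((-193 - 400) - 485)² = (-593 - 485)² = (-1078)² = 1162084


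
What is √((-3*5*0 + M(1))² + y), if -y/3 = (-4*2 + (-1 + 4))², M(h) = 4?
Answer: I*√59 ≈ 7.6811*I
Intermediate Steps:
y = -75 (y = -3*(-4*2 + (-1 + 4))² = -3*(-8 + 3)² = -3*(-5)² = -3*25 = -75)
√((-3*5*0 + M(1))² + y) = √((-3*5*0 + 4)² - 75) = √((-15*0 + 4)² - 75) = √((0 + 4)² - 75) = √(4² - 75) = √(16 - 75) = √(-59) = I*√59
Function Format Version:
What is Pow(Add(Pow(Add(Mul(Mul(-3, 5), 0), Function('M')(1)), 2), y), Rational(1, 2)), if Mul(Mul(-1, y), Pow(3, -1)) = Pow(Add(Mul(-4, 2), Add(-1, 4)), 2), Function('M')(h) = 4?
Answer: Mul(I, Pow(59, Rational(1, 2))) ≈ Mul(7.6811, I)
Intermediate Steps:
y = -75 (y = Mul(-3, Pow(Add(Mul(-4, 2), Add(-1, 4)), 2)) = Mul(-3, Pow(Add(-8, 3), 2)) = Mul(-3, Pow(-5, 2)) = Mul(-3, 25) = -75)
Pow(Add(Pow(Add(Mul(Mul(-3, 5), 0), Function('M')(1)), 2), y), Rational(1, 2)) = Pow(Add(Pow(Add(Mul(Mul(-3, 5), 0), 4), 2), -75), Rational(1, 2)) = Pow(Add(Pow(Add(Mul(-15, 0), 4), 2), -75), Rational(1, 2)) = Pow(Add(Pow(Add(0, 4), 2), -75), Rational(1, 2)) = Pow(Add(Pow(4, 2), -75), Rational(1, 2)) = Pow(Add(16, -75), Rational(1, 2)) = Pow(-59, Rational(1, 2)) = Mul(I, Pow(59, Rational(1, 2)))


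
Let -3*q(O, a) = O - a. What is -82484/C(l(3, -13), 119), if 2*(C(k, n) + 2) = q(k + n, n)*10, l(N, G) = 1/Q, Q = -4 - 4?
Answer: 1979616/43 ≈ 46038.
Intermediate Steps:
Q = -8
l(N, G) = -1/8 (l(N, G) = 1/(-8) = -1/8)
q(O, a) = -O/3 + a/3 (q(O, a) = -(O - a)/3 = -O/3 + a/3)
C(k, n) = -2 - 5*k/3 (C(k, n) = -2 + ((-(k + n)/3 + n/3)*10)/2 = -2 + (((-k/3 - n/3) + n/3)*10)/2 = -2 + (-k/3*10)/2 = -2 + (-10*k/3)/2 = -2 - 5*k/3)
-82484/C(l(3, -13), 119) = -82484/(-2 - 5/3*(-1/8)) = -82484/(-2 + 5/24) = -82484/(-43/24) = -82484*(-24/43) = 1979616/43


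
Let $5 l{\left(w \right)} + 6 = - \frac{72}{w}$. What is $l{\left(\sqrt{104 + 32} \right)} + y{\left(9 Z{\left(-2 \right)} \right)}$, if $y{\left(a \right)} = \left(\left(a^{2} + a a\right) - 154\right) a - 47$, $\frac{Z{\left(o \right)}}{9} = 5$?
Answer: $\frac{663989159}{5} - \frac{18 \sqrt{34}}{85} \approx 1.328 \cdot 10^{8}$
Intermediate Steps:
$Z{\left(o \right)} = 45$ ($Z{\left(o \right)} = 9 \cdot 5 = 45$)
$l{\left(w \right)} = - \frac{6}{5} - \frac{72}{5 w}$ ($l{\left(w \right)} = - \frac{6}{5} + \frac{\left(-72\right) \frac{1}{w}}{5} = - \frac{6}{5} - \frac{72}{5 w}$)
$y{\left(a \right)} = -47 + a \left(-154 + 2 a^{2}\right)$ ($y{\left(a \right)} = \left(\left(a^{2} + a^{2}\right) - 154\right) a - 47 = \left(2 a^{2} - 154\right) a - 47 = \left(-154 + 2 a^{2}\right) a - 47 = a \left(-154 + 2 a^{2}\right) - 47 = -47 + a \left(-154 + 2 a^{2}\right)$)
$l{\left(\sqrt{104 + 32} \right)} + y{\left(9 Z{\left(-2 \right)} \right)} = \frac{6 \left(-12 - \sqrt{104 + 32}\right)}{5 \sqrt{104 + 32}} - \left(47 - 132860250 + 154 \cdot 9 \cdot 45\right) = \frac{6 \left(-12 - \sqrt{136}\right)}{5 \sqrt{136}} - \left(62417 - 132860250\right) = \frac{6 \left(-12 - 2 \sqrt{34}\right)}{5 \cdot 2 \sqrt{34}} - -132797833 = \frac{6 \frac{\sqrt{34}}{68} \left(-12 - 2 \sqrt{34}\right)}{5} - -132797833 = \frac{3 \sqrt{34} \left(-12 - 2 \sqrt{34}\right)}{170} + 132797833 = 132797833 + \frac{3 \sqrt{34} \left(-12 - 2 \sqrt{34}\right)}{170}$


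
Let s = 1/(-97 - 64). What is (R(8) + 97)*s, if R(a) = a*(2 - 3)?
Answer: -89/161 ≈ -0.55280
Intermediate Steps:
R(a) = -a (R(a) = a*(-1) = -a)
s = -1/161 (s = 1/(-161) = -1/161 ≈ -0.0062112)
(R(8) + 97)*s = (-1*8 + 97)*(-1/161) = (-8 + 97)*(-1/161) = 89*(-1/161) = -89/161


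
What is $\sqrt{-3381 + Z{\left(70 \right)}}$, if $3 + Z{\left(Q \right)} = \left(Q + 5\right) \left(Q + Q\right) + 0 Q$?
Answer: $2 \sqrt{1779} \approx 84.356$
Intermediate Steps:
$Z{\left(Q \right)} = -3 + 2 Q \left(5 + Q\right)$ ($Z{\left(Q \right)} = -3 + \left(\left(Q + 5\right) \left(Q + Q\right) + 0 Q\right) = -3 + \left(\left(5 + Q\right) 2 Q + 0\right) = -3 + \left(2 Q \left(5 + Q\right) + 0\right) = -3 + 2 Q \left(5 + Q\right)$)
$\sqrt{-3381 + Z{\left(70 \right)}} = \sqrt{-3381 + \left(-3 + 2 \cdot 70^{2} + 10 \cdot 70\right)} = \sqrt{-3381 + \left(-3 + 2 \cdot 4900 + 700\right)} = \sqrt{-3381 + \left(-3 + 9800 + 700\right)} = \sqrt{-3381 + 10497} = \sqrt{7116} = 2 \sqrt{1779}$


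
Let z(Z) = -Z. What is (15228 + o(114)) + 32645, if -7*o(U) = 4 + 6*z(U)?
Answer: 335791/7 ≈ 47970.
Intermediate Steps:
o(U) = -4/7 + 6*U/7 (o(U) = -(4 + 6*(-U))/7 = -(4 - 6*U)/7 = -4/7 + 6*U/7)
(15228 + o(114)) + 32645 = (15228 + (-4/7 + (6/7)*114)) + 32645 = (15228 + (-4/7 + 684/7)) + 32645 = (15228 + 680/7) + 32645 = 107276/7 + 32645 = 335791/7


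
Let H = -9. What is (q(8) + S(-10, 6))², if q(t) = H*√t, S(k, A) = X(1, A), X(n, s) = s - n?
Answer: 673 - 180*√2 ≈ 418.44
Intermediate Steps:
S(k, A) = -1 + A (S(k, A) = A - 1*1 = A - 1 = -1 + A)
q(t) = -9*√t
(q(8) + S(-10, 6))² = (-18*√2 + (-1 + 6))² = (-18*√2 + 5)² = (5 - 18*√2)²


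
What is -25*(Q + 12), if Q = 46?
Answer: -1450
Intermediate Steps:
-25*(Q + 12) = -25*(46 + 12) = -25*58 = -1450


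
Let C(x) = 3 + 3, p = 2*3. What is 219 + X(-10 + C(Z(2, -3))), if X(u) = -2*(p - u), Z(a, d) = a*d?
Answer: 199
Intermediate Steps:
p = 6
C(x) = 6
X(u) = -12 + 2*u (X(u) = -2*(6 - u) = -12 + 2*u)
219 + X(-10 + C(Z(2, -3))) = 219 + (-12 + 2*(-10 + 6)) = 219 + (-12 + 2*(-4)) = 219 + (-12 - 8) = 219 - 20 = 199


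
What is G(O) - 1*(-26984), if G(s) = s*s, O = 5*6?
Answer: 27884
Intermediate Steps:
O = 30
G(s) = s²
G(O) - 1*(-26984) = 30² - 1*(-26984) = 900 + 26984 = 27884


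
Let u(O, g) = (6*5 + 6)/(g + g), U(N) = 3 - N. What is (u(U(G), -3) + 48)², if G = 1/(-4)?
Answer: 1764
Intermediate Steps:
G = -¼ ≈ -0.25000
u(O, g) = 18/g (u(O, g) = (30 + 6)/((2*g)) = 36*(1/(2*g)) = 18/g)
(u(U(G), -3) + 48)² = (18/(-3) + 48)² = (18*(-⅓) + 48)² = (-6 + 48)² = 42² = 1764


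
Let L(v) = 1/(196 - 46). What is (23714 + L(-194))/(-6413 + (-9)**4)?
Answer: 3557101/22200 ≈ 160.23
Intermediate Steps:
L(v) = 1/150
(23714 + L(-194))/(-6413 + (-9)**4) = (23714 + 1/150)/(-6413 + (-9)**4) = 3557101/(150*(-6413 + 6561)) = (3557101/150)/148 = (3557101/150)*(1/148) = 3557101/22200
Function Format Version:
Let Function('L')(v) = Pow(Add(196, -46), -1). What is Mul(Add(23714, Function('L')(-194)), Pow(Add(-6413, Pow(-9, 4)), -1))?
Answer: Rational(3557101, 22200) ≈ 160.23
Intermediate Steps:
Function('L')(v) = Rational(1, 150) (Function('L')(v) = Pow(150, -1) = Rational(1, 150))
Mul(Add(23714, Function('L')(-194)), Pow(Add(-6413, Pow(-9, 4)), -1)) = Mul(Add(23714, Rational(1, 150)), Pow(Add(-6413, Pow(-9, 4)), -1)) = Mul(Rational(3557101, 150), Pow(Add(-6413, 6561), -1)) = Mul(Rational(3557101, 150), Pow(148, -1)) = Mul(Rational(3557101, 150), Rational(1, 148)) = Rational(3557101, 22200)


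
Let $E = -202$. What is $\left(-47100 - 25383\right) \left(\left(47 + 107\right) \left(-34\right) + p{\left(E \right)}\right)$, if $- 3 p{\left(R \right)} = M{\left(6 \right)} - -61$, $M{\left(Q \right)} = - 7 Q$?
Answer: $379980047$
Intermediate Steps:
$p{\left(R \right)} = - \frac{19}{3}$ ($p{\left(R \right)} = - \frac{\left(-7\right) 6 - -61}{3} = - \frac{-42 + 61}{3} = \left(- \frac{1}{3}\right) 19 = - \frac{19}{3}$)
$\left(-47100 - 25383\right) \left(\left(47 + 107\right) \left(-34\right) + p{\left(E \right)}\right) = \left(-47100 - 25383\right) \left(\left(47 + 107\right) \left(-34\right) - \frac{19}{3}\right) = - 72483 \left(154 \left(-34\right) - \frac{19}{3}\right) = - 72483 \left(-5236 - \frac{19}{3}\right) = \left(-72483\right) \left(- \frac{15727}{3}\right) = 379980047$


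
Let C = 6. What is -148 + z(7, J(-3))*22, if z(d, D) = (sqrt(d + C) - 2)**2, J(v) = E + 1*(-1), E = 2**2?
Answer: 226 - 88*sqrt(13) ≈ -91.289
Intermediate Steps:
E = 4
J(v) = 3 (J(v) = 4 + 1*(-1) = 4 - 1 = 3)
z(d, D) = (-2 + sqrt(6 + d))**2 (z(d, D) = (sqrt(d + 6) - 2)**2 = (sqrt(6 + d) - 2)**2 = (-2 + sqrt(6 + d))**2)
-148 + z(7, J(-3))*22 = -148 + (-2 + sqrt(6 + 7))**2*22 = -148 + (-2 + sqrt(13))**2*22 = -148 + 22*(-2 + sqrt(13))**2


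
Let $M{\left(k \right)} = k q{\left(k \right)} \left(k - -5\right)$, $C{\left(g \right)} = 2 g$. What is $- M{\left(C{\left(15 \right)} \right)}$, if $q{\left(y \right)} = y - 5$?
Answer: $-26250$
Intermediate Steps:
$q{\left(y \right)} = -5 + y$
$M{\left(k \right)} = k \left(-5 + k\right) \left(5 + k\right)$ ($M{\left(k \right)} = k \left(-5 + k\right) \left(k - -5\right) = k \left(-5 + k\right) \left(k + 5\right) = k \left(-5 + k\right) \left(5 + k\right)$)
$- M{\left(C{\left(15 \right)} \right)} = - 2 \cdot 15 \left(-25 + \left(2 \cdot 15\right)^{2}\right) = - 30 \left(-25 + 30^{2}\right) = - 30 \left(-25 + 900\right) = - 30 \cdot 875 = \left(-1\right) 26250 = -26250$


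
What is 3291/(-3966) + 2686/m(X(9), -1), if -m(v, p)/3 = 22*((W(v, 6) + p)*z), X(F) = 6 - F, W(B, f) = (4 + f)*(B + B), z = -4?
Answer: -5304245/5322372 ≈ -0.99659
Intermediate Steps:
W(B, f) = 2*B*(4 + f) (W(B, f) = (4 + f)*(2*B) = 2*B*(4 + f))
m(v, p) = 264*p + 5280*v (m(v, p) = -66*(2*v*(4 + 6) + p)*(-4) = -66*(2*v*10 + p)*(-4) = -66*(20*v + p)*(-4) = -66*(p + 20*v)*(-4) = -66*(-80*v - 4*p) = -3*(-1760*v - 88*p) = 264*p + 5280*v)
3291/(-3966) + 2686/m(X(9), -1) = 3291/(-3966) + 2686/(264*(-1) + 5280*(6 - 1*9)) = 3291*(-1/3966) + 2686/(-264 + 5280*(6 - 9)) = -1097/1322 + 2686/(-264 + 5280*(-3)) = -1097/1322 + 2686/(-264 - 15840) = -1097/1322 + 2686/(-16104) = -1097/1322 + 2686*(-1/16104) = -1097/1322 - 1343/8052 = -5304245/5322372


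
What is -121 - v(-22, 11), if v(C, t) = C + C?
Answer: -77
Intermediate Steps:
v(C, t) = 2*C
-121 - v(-22, 11) = -121 - 2*(-22) = -121 - 1*(-44) = -121 + 44 = -77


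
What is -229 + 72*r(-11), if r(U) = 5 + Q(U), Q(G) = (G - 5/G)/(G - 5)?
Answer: 1963/11 ≈ 178.45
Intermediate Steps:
Q(G) = (G - 5/G)/(-5 + G)
r(U) = 5 + (-5 + U²)/(U*(-5 + U))
-229 + 72*r(-11) = -229 + 72*((-5 - 25*(-11) + 6*(-11)²)/((-11)*(-5 - 11))) = -229 + 72*(-1/11*(-5 + 275 + 6*121)/(-16)) = -229 + 72*(-1/11*(-1/16)*(-5 + 275 + 726)) = -229 + 72*(-1/11*(-1/16)*996) = -229 + 72*(249/44) = -229 + 4482/11 = 1963/11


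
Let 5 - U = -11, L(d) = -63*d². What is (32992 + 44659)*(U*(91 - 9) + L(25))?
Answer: -2955630013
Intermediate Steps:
U = 16 (U = 5 - 1*(-11) = 5 + 11 = 16)
(32992 + 44659)*(U*(91 - 9) + L(25)) = (32992 + 44659)*(16*(91 - 9) - 63*25²) = 77651*(16*82 - 63*625) = 77651*(1312 - 39375) = 77651*(-38063) = -2955630013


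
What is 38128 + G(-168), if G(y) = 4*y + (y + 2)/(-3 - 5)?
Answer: 149907/4 ≈ 37477.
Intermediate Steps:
G(y) = -1/4 + 31*y/8 (G(y) = 4*y + (2 + y)/(-8) = 4*y + (2 + y)*(-1/8) = 4*y + (-1/4 - y/8) = -1/4 + 31*y/8)
38128 + G(-168) = 38128 + (-1/4 + (31/8)*(-168)) = 38128 + (-1/4 - 651) = 38128 - 2605/4 = 149907/4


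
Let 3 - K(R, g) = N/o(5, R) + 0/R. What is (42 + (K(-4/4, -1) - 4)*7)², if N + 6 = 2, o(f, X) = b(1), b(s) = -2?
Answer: 441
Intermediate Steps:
o(f, X) = -2
N = -4 (N = -6 + 2 = -4)
K(R, g) = 1 (K(R, g) = 3 - (-4/(-2) + 0/R) = 3 - (-4*(-½) + 0) = 3 - (2 + 0) = 3 - 1*2 = 3 - 2 = 1)
(42 + (K(-4/4, -1) - 4)*7)² = (42 + (1 - 4)*7)² = (42 - 3*7)² = (42 - 21)² = 21² = 441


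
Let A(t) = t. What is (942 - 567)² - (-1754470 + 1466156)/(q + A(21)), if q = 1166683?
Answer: 82034019157/583352 ≈ 1.4063e+5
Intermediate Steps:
(942 - 567)² - (-1754470 + 1466156)/(q + A(21)) = (942 - 567)² - (-1754470 + 1466156)/(1166683 + 21) = 375² - (-288314)/1166704 = 140625 - (-288314)/1166704 = 140625 - 1*(-144157/583352) = 140625 + 144157/583352 = 82034019157/583352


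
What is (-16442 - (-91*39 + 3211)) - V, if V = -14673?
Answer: -1431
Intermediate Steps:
(-16442 - (-91*39 + 3211)) - V = (-16442 - (-91*39 + 3211)) - 1*(-14673) = (-16442 - (-3549 + 3211)) + 14673 = (-16442 - 1*(-338)) + 14673 = (-16442 + 338) + 14673 = -16104 + 14673 = -1431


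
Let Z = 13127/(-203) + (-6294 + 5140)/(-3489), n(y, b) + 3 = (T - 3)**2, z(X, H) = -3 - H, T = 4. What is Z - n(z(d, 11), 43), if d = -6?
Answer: -44149307/708267 ≈ -62.334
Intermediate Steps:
n(y, b) = -2 (n(y, b) = -3 + (4 - 3)**2 = -3 + 1**2 = -3 + 1 = -2)
Z = -45565841/708267 (Z = 13127*(-1/203) - 1154*(-1/3489) = -13127/203 + 1154/3489 = -45565841/708267 ≈ -64.334)
Z - n(z(d, 11), 43) = -45565841/708267 - 1*(-2) = -45565841/708267 + 2 = -44149307/708267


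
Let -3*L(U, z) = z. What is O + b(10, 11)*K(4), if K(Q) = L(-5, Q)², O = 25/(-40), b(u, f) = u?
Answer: 1235/72 ≈ 17.153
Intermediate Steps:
L(U, z) = -z/3
O = -5/8 (O = 25*(-1/40) = -5/8 ≈ -0.62500)
K(Q) = Q²/9 (K(Q) = (-Q/3)² = Q²/9)
O + b(10, 11)*K(4) = -5/8 + 10*((⅑)*4²) = -5/8 + 10*((⅑)*16) = -5/8 + 10*(16/9) = -5/8 + 160/9 = 1235/72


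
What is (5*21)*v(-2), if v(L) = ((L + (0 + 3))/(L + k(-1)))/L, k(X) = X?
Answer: 35/2 ≈ 17.500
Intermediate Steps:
v(L) = (3 + L)/(L*(-1 + L)) (v(L) = ((L + (0 + 3))/(L - 1))/L = ((L + 3)/(-1 + L))/L = ((3 + L)/(-1 + L))/L = (3 + L)/(L*(-1 + L)))
(5*21)*v(-2) = (5*21)*((3 - 2)/((-2)*(-1 - 2))) = 105*(-½*1/(-3)) = 105*(-½*(-⅓)*1) = 105*(⅙) = 35/2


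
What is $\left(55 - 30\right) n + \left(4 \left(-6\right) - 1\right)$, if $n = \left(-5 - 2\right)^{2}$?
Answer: $1200$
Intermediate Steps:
$n = 49$ ($n = \left(-7\right)^{2} = 49$)
$\left(55 - 30\right) n + \left(4 \left(-6\right) - 1\right) = \left(55 - 30\right) 49 + \left(4 \left(-6\right) - 1\right) = \left(55 - 30\right) 49 - 25 = 25 \cdot 49 - 25 = 1225 - 25 = 1200$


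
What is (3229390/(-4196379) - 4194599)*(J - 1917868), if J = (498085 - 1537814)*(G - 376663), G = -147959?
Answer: -9601307142946606080533270/4196379 ≈ -2.2880e+18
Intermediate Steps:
J = 545464707438 (J = (498085 - 1537814)*(-147959 - 376663) = -1039729*(-524622) = 545464707438)
(3229390/(-4196379) - 4194599)*(J - 1917868) = (3229390/(-4196379) - 4194599)*(545464707438 - 1917868) = (3229390*(-1/4196379) - 4194599)*545462789570 = (-3229390/4196379 - 4194599)*545462789570 = -17602130386411/4196379*545462789570 = -9601307142946606080533270/4196379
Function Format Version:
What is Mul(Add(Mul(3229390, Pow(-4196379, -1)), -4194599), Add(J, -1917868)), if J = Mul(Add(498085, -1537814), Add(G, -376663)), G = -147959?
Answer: Rational(-9601307142946606080533270, 4196379) ≈ -2.2880e+18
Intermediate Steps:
J = 545464707438 (J = Mul(Add(498085, -1537814), Add(-147959, -376663)) = Mul(-1039729, -524622) = 545464707438)
Mul(Add(Mul(3229390, Pow(-4196379, -1)), -4194599), Add(J, -1917868)) = Mul(Add(Mul(3229390, Pow(-4196379, -1)), -4194599), Add(545464707438, -1917868)) = Mul(Add(Mul(3229390, Rational(-1, 4196379)), -4194599), 545462789570) = Mul(Add(Rational(-3229390, 4196379), -4194599), 545462789570) = Mul(Rational(-17602130386411, 4196379), 545462789570) = Rational(-9601307142946606080533270, 4196379)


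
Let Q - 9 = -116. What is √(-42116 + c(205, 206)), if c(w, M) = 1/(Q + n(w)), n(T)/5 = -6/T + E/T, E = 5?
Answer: 13*I*√1199592537/2194 ≈ 205.22*I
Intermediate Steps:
Q = -107 (Q = 9 - 116 = -107)
n(T) = -5/T (n(T) = 5*(-6/T + 5/T) = 5*(-1/T) = -5/T)
c(w, M) = 1/(-107 - 5/w)
√(-42116 + c(205, 206)) = √(-42116 - 1*205/(5 + 107*205)) = √(-42116 - 1*205/(5 + 21935)) = √(-42116 - 1*205/21940) = √(-42116 - 1*205*1/21940) = √(-42116 - 41/4388) = √(-184805049/4388) = 13*I*√1199592537/2194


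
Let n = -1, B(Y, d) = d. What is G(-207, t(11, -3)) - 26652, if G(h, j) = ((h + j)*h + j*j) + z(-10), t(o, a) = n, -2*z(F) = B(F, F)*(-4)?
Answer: 16385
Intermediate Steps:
z(F) = 2*F (z(F) = -F*(-4)/2 = -(-2)*F = 2*F)
t(o, a) = -1
G(h, j) = -20 + j² + h*(h + j) (G(h, j) = ((h + j)*h + j*j) + 2*(-10) = (h*(h + j) + j²) - 20 = (j² + h*(h + j)) - 20 = -20 + j² + h*(h + j))
G(-207, t(11, -3)) - 26652 = (-20 + (-207)² + (-1)² - 207*(-1)) - 26652 = (-20 + 42849 + 1 + 207) - 26652 = 43037 - 26652 = 16385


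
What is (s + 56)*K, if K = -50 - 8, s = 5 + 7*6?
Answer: -5974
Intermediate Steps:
s = 47 (s = 5 + 42 = 47)
K = -58
(s + 56)*K = (47 + 56)*(-58) = 103*(-58) = -5974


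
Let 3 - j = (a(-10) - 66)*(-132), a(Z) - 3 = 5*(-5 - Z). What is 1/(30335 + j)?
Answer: 1/25322 ≈ 3.9491e-5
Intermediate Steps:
a(Z) = -22 - 5*Z (a(Z) = 3 + 5*(-5 - Z) = 3 + (-25 - 5*Z) = -22 - 5*Z)
j = -5013 (j = 3 - ((-22 - 5*(-10)) - 66)*(-132) = 3 - ((-22 + 50) - 66)*(-132) = 3 - (28 - 66)*(-132) = 3 - (-38)*(-132) = 3 - 1*5016 = 3 - 5016 = -5013)
1/(30335 + j) = 1/(30335 - 5013) = 1/25322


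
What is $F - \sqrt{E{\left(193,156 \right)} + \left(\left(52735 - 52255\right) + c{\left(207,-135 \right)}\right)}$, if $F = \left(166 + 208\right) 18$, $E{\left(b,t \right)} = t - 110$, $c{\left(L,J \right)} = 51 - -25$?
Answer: $6732 - \sqrt{602} \approx 6707.5$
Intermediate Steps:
$c{\left(L,J \right)} = 76$ ($c{\left(L,J \right)} = 51 + 25 = 76$)
$E{\left(b,t \right)} = -110 + t$
$F = 6732$ ($F = 374 \cdot 18 = 6732$)
$F - \sqrt{E{\left(193,156 \right)} + \left(\left(52735 - 52255\right) + c{\left(207,-135 \right)}\right)} = 6732 - \sqrt{\left(-110 + 156\right) + \left(\left(52735 - 52255\right) + 76\right)} = 6732 - \sqrt{46 + \left(480 + 76\right)} = 6732 - \sqrt{46 + 556} = 6732 - \sqrt{602}$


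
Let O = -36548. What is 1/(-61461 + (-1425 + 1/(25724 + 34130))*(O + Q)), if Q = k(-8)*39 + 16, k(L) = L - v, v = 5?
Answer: 59854/3155449812317 ≈ 1.8968e-8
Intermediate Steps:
k(L) = -5 + L (k(L) = L - 1*5 = L - 5 = -5 + L)
Q = -491 (Q = (-5 - 8)*39 + 16 = -13*39 + 16 = -507 + 16 = -491)
1/(-61461 + (-1425 + 1/(25724 + 34130))*(O + Q)) = 1/(-61461 + (-1425 + 1/(25724 + 34130))*(-36548 - 491)) = 1/(-61461 + (-1425 + 1/59854)*(-37039)) = 1/(-61461 - 85291949/59854*(-37039)) = 1/(-61461 + 3159128499011/59854) = 1/(3155449812317/59854) = 59854/3155449812317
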